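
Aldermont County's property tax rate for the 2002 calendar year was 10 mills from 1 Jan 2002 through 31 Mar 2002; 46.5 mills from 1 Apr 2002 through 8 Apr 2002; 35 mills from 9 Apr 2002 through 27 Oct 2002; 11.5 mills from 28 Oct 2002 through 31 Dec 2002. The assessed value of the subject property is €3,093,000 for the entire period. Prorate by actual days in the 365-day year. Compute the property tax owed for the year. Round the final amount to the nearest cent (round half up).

1 Jan – 31 Mar 2002: 90 days at 10 mills → €3,093,000 × 1% × 90/365 = €7,626.5753
1 Apr – 8 Apr 2002: 8 days at 46.5 mills → €3,093,000 × 4.65% × 8/365 = €3,152.3178
9 Apr – 27 Oct 2002: 202 days at 35 mills → €3,093,000 × 3.5% × 202/365 = €59,910.9863
28 Oct – 31 Dec 2002: 65 days at 11.5 mills → €3,093,000 × 1.15% × 65/365 = €6,334.2945
Total = €77,024.1740

€77,024.17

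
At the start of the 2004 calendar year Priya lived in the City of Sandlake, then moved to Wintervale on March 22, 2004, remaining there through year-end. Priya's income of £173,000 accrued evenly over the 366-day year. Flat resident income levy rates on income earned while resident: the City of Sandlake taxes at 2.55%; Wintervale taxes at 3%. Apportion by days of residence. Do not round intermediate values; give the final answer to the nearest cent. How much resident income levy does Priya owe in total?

£5,017.71

The City of Sandlake, January 1 – March 21, 2004: 81 days → £173,000 × 2.55% × 81/366 = £976.3156
Wintervale, March 22 – December 31, 2004: 285 days → £173,000 × 3% × 285/366 = £4,041.3934
Total = £5,017.7090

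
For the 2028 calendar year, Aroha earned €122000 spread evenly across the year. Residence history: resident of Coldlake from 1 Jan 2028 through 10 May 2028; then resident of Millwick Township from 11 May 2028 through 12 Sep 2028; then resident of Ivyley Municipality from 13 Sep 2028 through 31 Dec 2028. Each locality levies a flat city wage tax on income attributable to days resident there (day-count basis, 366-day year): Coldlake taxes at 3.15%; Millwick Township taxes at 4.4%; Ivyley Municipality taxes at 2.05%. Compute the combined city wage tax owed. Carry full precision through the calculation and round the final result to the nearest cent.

Coldlake, 1 Jan – 10 May 2028: 131 days → €122000 × 3.15% × 131/366 = €1375.5000
Millwick Township, 11 May – 12 Sep 2028: 125 days → €122000 × 4.4% × 125/366 = €1833.3333
Ivyley Municipality, 13 Sep – 31 Dec 2028: 110 days → €122000 × 2.05% × 110/366 = €751.6667
Total = €3960.5000

€3960.50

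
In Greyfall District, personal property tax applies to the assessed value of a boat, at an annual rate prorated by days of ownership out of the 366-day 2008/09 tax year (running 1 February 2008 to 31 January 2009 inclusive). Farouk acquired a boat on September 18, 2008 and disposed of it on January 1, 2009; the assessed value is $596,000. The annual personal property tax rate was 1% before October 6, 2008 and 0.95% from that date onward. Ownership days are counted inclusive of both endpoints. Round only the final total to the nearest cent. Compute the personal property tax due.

$1,654.47

September 18 – October 5, 2008: 18 days at 1% → $596,000 × 1% × 18/366 = $293.1148
October 6, 2008 – January 1, 2009: 88 days at 0.95% → $596,000 × 0.95% × 88/366 = $1,361.3552
Total = $1,654.4699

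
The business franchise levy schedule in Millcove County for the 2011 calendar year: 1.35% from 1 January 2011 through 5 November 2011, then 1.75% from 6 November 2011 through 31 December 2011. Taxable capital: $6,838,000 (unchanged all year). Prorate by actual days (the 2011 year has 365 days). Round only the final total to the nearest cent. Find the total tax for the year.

1 January – 5 November 2011: 309 days at 1.35% → $6,838,000 × 1.35% × 309/365 = $78,149.9096
6 November – 31 December 2011: 56 days at 1.75% → $6,838,000 × 1.75% × 56/365 = $18,359.5616
Total = $96,509.4712

$96,509.47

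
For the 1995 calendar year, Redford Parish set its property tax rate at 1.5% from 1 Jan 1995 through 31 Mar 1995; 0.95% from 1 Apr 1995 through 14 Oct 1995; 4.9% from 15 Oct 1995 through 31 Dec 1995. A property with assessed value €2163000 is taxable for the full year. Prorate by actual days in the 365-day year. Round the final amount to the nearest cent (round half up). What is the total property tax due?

€41739.97

1 Jan – 31 Mar 1995: 90 days at 1.5% → €2163000 × 1.5% × 90/365 = €8000.1370
1 Apr – 14 Oct 1995: 197 days at 0.95% → €2163000 × 0.95% × 197/365 = €11090.5603
15 Oct – 31 Dec 1995: 78 days at 4.9% → €2163000 × 4.9% × 78/365 = €22649.2767
Total = €41739.9740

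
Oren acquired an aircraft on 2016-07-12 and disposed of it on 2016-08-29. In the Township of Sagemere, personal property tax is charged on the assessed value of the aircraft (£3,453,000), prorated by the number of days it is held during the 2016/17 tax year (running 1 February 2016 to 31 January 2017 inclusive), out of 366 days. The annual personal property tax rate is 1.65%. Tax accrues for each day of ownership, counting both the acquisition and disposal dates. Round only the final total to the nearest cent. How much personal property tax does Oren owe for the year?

£7,627.73

Days held (2016-07-12 to 2016-08-29): 49 out of 366
Tax = £3,453,000 × 1.65% × 49/366 = £7,627.7336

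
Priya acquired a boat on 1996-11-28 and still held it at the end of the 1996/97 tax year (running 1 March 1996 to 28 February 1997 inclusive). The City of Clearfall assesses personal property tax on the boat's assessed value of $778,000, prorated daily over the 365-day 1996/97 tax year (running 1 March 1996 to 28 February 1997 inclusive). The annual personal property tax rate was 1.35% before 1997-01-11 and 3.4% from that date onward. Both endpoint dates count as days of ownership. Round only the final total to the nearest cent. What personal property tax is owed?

$4,817.21

1996-11-28 to 1997-01-10: 44 days at 1.35% → $778,000 × 1.35% × 44/365 = $1,266.1151
1997-01-11 to 1997-02-28: 49 days at 3.4% → $778,000 × 3.4% × 49/365 = $3,551.0904
Total = $4,817.2055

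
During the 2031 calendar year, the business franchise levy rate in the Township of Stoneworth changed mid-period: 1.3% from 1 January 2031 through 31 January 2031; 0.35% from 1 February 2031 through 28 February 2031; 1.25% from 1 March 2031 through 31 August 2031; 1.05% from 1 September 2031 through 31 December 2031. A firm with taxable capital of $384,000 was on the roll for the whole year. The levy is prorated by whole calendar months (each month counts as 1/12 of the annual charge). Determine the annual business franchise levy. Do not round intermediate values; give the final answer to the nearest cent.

$4,272.00

1 January – 31 January 2031: 1 month at 1.3% → $384,000 × 1.3% × 1/12 = $416.0000
1 February – 28 February 2031: 1 month at 0.35% → $384,000 × 0.35% × 1/12 = $112.0000
1 March – 31 August 2031: 6 months at 1.25% → $384,000 × 1.25% × 6/12 = $2,400.0000
1 September – 31 December 2031: 4 months at 1.05% → $384,000 × 1.05% × 4/12 = $1,344.0000
Total = $4,272.0000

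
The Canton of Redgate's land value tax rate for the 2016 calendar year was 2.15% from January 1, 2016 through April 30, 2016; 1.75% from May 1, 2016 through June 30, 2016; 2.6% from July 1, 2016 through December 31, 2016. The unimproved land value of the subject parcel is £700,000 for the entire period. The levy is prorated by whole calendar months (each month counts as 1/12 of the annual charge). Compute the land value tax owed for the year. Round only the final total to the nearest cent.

January 1 – April 30, 2016: 4 months at 2.15% → £700,000 × 2.15% × 4/12 = £5,016.6667
May 1 – June 30, 2016: 2 months at 1.75% → £700,000 × 1.75% × 2/12 = £2,041.6667
July 1 – December 31, 2016: 6 months at 2.6% → £700,000 × 2.6% × 6/12 = £9,100.0000
Total = £16,158.3333

£16,158.33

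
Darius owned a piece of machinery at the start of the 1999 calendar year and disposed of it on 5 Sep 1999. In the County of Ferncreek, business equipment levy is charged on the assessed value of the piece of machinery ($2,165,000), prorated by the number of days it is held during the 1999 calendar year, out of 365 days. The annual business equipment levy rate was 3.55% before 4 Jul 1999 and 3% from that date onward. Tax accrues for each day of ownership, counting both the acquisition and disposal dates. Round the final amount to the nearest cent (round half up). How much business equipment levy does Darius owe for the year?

1 Jan – 3 Jul 1999: 184 days at 3.55% → $2,165,000 × 3.55% × 184/365 = $38,744.6027
4 Jul – 5 Sep 1999: 64 days at 3% → $2,165,000 × 3% × 64/365 = $11,388.4932
Total = $50,133.0959

$50,133.10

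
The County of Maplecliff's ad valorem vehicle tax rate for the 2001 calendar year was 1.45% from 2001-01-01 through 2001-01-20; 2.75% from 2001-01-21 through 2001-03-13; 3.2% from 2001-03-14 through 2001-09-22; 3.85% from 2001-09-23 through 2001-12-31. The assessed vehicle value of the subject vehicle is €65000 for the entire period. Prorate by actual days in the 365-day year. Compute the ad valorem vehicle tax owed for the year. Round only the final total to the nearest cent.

2001-01-01 to 2001-01-20: 20 days at 1.45% → €65000 × 1.45% × 20/365 = €51.6438
2001-01-21 to 2001-03-13: 52 days at 2.75% → €65000 × 2.75% × 52/365 = €254.6575
2001-03-14 to 2001-09-22: 193 days at 3.2% → €65000 × 3.2% × 193/365 = €1099.8356
2001-09-23 to 2001-12-31: 100 days at 3.85% → €65000 × 3.85% × 100/365 = €685.6164
Total = €2091.7534

€2091.75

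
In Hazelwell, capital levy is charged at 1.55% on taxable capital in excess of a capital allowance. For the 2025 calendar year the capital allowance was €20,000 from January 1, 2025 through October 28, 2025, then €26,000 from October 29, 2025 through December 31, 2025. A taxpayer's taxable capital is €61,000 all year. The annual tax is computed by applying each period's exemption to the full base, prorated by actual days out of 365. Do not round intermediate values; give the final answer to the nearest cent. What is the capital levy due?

€619.19

January 1 – October 28, 2025: 301 days, exemption €20,000 → (€61,000 − €20,000) × 1.55% × 301/365 = €524.0699
October 29 – December 31, 2025: 64 days, exemption €26,000 → (€61,000 − €26,000) × 1.55% × 64/365 = €95.1233
Total = €619.1932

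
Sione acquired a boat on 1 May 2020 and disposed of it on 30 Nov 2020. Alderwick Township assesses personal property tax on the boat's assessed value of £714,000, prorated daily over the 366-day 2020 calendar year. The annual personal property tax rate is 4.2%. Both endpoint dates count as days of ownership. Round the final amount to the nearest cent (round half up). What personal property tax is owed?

Days held (1 May – 30 Nov 2020): 214 out of 366
Tax = £714,000 × 4.2% × 214/366 = £17,533.9672

£17,533.97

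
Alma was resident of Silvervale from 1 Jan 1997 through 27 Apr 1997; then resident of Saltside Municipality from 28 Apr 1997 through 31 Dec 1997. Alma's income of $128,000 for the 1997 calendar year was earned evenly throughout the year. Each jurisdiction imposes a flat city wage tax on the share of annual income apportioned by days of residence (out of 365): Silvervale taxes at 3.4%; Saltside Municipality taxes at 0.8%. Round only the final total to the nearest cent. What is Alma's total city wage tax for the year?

$2,090.78

Silvervale, 1 Jan – 27 Apr 1997: 117 days → $128,000 × 3.4% × 117/365 = $1,395.0247
Saltside Municipality, 28 Apr – 31 Dec 1997: 248 days → $128,000 × 0.8% × 248/365 = $695.7589
Total = $2,090.7836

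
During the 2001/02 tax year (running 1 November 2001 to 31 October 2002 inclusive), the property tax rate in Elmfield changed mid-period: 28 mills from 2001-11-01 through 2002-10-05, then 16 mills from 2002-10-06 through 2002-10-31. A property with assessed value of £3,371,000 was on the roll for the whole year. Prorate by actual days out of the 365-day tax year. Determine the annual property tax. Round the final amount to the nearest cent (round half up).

£91,506.49

2001-11-01 to 2002-10-05: 339 days at 28 mills → £3,371,000 × 2.8% × 339/365 = £87,664.4712
2002-10-06 to 2002-10-31: 26 days at 16 mills → £3,371,000 × 1.6% × 26/365 = £3,842.0164
Total = £91,506.4877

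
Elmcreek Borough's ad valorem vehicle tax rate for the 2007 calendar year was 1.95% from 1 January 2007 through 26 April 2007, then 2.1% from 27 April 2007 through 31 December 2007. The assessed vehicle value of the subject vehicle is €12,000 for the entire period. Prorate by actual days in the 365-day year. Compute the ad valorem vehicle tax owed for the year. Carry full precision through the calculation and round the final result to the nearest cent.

1 January – 26 April 2007: 116 days at 1.95% → €12,000 × 1.95% × 116/365 = €74.3671
27 April – 31 December 2007: 249 days at 2.1% → €12,000 × 2.1% × 249/365 = €171.9123
Total = €246.2795

€246.28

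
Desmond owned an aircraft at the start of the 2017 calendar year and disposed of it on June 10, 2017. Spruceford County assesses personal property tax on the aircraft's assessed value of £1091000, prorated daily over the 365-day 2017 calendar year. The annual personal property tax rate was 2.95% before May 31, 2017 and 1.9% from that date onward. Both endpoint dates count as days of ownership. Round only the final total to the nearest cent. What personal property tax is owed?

£13851.22

January 1 – May 30, 2017: 150 days at 2.95% → £1091000 × 2.95% × 150/365 = £13226.5068
May 31 – June 10, 2017: 11 days at 1.9% → £1091000 × 1.9% × 11/365 = £624.7096
Total = £13851.2164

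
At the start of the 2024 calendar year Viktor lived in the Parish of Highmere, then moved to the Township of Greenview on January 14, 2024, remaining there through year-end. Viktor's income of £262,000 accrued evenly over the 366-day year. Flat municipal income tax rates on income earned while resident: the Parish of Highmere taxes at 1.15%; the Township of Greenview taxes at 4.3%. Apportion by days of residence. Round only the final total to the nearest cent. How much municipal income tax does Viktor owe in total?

£10,972.86

The Parish of Highmere, January 1 – January 13, 2024: 13 days → £262,000 × 1.15% × 13/366 = £107.0191
The Township of Greenview, January 14 – December 31, 2024: 353 days → £262,000 × 4.3% × 353/366 = £10,865.8415
Total = £10,972.8607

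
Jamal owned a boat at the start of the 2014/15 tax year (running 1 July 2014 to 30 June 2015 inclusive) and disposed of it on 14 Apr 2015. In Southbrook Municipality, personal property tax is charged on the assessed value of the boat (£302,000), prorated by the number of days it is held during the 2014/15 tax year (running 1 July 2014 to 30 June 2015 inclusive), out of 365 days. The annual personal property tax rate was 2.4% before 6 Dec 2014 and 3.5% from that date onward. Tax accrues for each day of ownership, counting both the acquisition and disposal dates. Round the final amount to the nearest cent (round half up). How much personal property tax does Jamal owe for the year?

£6,902.15

1 Jul – 5 Dec 2014: 158 days at 2.4% → £302,000 × 2.4% × 158/365 = £3,137.4904
6 Dec 2014 – 14 Apr 2015: 130 days at 3.5% → £302,000 × 3.5% × 130/365 = £3,764.6575
Total = £6,902.1479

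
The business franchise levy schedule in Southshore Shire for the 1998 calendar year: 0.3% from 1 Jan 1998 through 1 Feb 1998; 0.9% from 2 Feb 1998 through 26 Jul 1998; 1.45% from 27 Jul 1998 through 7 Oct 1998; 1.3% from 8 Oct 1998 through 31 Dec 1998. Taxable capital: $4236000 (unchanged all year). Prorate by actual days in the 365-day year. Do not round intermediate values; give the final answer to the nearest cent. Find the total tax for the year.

1 Jan – 1 Feb 1998: 32 days at 0.3% → $4236000 × 0.3% × 32/365 = $1114.1260
2 Feb – 26 Jul 1998: 175 days at 0.9% → $4236000 × 0.9% × 175/365 = $18278.6301
27 Jul – 7 Oct 1998: 73 days at 1.45% → $4236000 × 1.45% × 73/365 = $12284.4000
8 Oct – 31 Dec 1998: 85 days at 1.3% → $4236000 × 1.3% × 85/365 = $12824.0548
Total = $44501.2110

$44501.21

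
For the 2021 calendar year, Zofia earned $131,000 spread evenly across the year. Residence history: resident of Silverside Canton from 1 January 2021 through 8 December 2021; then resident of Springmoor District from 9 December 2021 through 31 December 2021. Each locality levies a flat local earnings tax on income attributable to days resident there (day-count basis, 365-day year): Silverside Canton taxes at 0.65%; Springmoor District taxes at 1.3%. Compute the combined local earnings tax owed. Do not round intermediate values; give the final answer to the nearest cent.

Silverside Canton, 1 January – 8 December 2021: 342 days → $131,000 × 0.65% × 342/365 = $797.8438
Springmoor District, 9 December – 31 December 2021: 23 days → $131,000 × 1.3% × 23/365 = $107.3123
Total = $905.1562

$905.16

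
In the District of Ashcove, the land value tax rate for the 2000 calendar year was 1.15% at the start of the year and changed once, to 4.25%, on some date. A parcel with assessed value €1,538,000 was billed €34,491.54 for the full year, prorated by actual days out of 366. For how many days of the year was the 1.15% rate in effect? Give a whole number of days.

237 days

Let d = days at the first rate; then 366 − d days at the second rate.
€1,538,000 × [1.15%·d + 4.25%·(366−d)] / 366 = €34,491.54
Solving gives d = 237, so the new rate took effect on 25 Aug 2000.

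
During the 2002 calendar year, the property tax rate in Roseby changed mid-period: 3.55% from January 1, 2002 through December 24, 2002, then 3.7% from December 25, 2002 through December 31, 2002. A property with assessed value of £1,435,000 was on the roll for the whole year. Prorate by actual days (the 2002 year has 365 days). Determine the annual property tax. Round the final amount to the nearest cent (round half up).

January 1 – December 24, 2002: 358 days at 3.55% → £1,435,000 × 3.55% × 358/365 = £49,965.5205
December 25 – December 31, 2002: 7 days at 3.7% → £1,435,000 × 3.7% × 7/365 = £1,018.2603
Total = £50,983.7808

£50,983.78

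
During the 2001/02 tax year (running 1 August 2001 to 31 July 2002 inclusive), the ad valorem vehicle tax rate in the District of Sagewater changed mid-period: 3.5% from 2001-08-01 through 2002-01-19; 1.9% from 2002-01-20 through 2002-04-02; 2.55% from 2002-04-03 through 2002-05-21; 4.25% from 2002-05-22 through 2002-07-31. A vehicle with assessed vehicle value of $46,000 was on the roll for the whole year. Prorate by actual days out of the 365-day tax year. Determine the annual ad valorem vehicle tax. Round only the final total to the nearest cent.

$1,471.24

2001-08-01 to 2002-01-19: 172 days at 3.5% → $46,000 × 3.5% × 172/365 = $758.6849
2002-01-20 to 2002-04-02: 73 days at 1.9% → $46,000 × 1.9% × 73/365 = $174.8000
2002-04-03 to 2002-05-21: 49 days at 2.55% → $46,000 × 2.55% × 49/365 = $157.4712
2002-05-22 to 2002-07-31: 71 days at 4.25% → $46,000 × 4.25% × 71/365 = $380.2877
Total = $1,471.2438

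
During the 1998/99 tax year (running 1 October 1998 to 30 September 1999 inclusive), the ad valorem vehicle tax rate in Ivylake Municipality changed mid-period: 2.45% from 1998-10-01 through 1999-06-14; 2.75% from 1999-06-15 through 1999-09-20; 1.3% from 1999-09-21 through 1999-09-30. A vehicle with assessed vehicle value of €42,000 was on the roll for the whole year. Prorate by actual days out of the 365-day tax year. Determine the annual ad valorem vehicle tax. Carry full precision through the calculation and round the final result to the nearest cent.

1998-10-01 to 1999-06-14: 257 days at 2.45% → €42,000 × 2.45% × 257/365 = €724.5288
1999-06-15 to 1999-09-20: 98 days at 2.75% → €42,000 × 2.75% × 98/365 = €310.1096
1999-09-21 to 1999-09-30: 10 days at 1.3% → €42,000 × 1.3% × 10/365 = €14.9589
Total = €1,049.5973

€1,049.60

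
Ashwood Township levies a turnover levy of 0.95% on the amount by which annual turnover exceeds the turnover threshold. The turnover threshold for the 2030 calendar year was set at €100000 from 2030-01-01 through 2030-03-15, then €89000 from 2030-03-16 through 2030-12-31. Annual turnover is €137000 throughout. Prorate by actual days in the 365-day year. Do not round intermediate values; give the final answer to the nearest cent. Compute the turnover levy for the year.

€434.81

2030-01-01 to 2030-03-15: 74 days, exemption €100000 → (€137000 − €100000) × 0.95% × 74/365 = €71.2630
2030-03-16 to 2030-12-31: 291 days, exemption €89000 → (€137000 − €89000) × 0.95% × 291/365 = €363.5507
Total = €434.8137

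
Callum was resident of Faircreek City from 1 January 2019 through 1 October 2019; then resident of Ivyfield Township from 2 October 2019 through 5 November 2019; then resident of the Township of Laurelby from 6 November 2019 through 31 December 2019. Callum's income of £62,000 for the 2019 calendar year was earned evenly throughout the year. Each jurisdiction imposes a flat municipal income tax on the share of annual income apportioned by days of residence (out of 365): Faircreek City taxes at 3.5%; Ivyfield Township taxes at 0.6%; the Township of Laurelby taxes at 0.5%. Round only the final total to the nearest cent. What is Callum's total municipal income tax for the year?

Faircreek City, 1 January – 1 October 2019: 274 days → £62,000 × 3.5% × 274/365 = £1,628.9863
Ivyfield Township, 2 October – 5 November 2019: 35 days → £62,000 × 0.6% × 35/365 = £35.6712
The Township of Laurelby, 6 November – 31 December 2019: 56 days → £62,000 × 0.5% × 56/365 = £47.5616
Total = £1,712.2192

£1,712.22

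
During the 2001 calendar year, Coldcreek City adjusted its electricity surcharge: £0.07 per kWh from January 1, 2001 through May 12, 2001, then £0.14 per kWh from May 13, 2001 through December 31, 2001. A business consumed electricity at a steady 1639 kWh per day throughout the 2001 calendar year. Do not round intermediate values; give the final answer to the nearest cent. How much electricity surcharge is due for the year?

January 1 – May 12, 2001: 132 days × 1639 kWh/day = 216,348 kWh at £0.07/kWh → £15,144.36
May 13 – December 31, 2001: 233 days × 1639 kWh/day = 381,887 kWh at £0.14/kWh → £53,464.18

£68,608.54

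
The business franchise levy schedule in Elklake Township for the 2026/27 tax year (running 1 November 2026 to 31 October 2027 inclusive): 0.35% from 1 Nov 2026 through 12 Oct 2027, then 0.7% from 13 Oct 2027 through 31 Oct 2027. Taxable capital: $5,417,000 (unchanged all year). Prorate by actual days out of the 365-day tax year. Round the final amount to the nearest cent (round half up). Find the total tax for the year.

$19,946.43

1 Nov 2026 – 12 Oct 2027: 346 days at 0.35% → $5,417,000 × 0.35% × 346/365 = $17,972.5671
13 Oct – 31 Oct 2027: 19 days at 0.7% → $5,417,000 × 0.7% × 19/365 = $1,973.8658
Total = $19,946.4329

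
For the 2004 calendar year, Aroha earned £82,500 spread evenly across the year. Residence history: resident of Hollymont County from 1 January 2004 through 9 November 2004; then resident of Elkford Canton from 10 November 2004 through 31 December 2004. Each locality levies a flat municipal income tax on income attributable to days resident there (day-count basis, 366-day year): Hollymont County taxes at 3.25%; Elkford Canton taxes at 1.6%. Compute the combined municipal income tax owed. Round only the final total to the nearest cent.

Hollymont County, 1 January – 9 November 2004: 314 days → £82,500 × 3.25% × 314/366 = £2,300.3074
Elkford Canton, 10 November – 31 December 2004: 52 days → £82,500 × 1.6% × 52/366 = £187.5410
Total = £2,487.8484

£2,487.85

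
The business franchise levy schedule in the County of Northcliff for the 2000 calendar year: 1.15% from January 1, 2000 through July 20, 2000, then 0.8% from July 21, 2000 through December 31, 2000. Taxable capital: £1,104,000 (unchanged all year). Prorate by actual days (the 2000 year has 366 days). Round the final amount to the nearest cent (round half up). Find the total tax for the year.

January 1 – July 20, 2000: 202 days at 1.15% → £1,104,000 × 1.15% × 202/366 = £7,007.0820
July 21 – December 31, 2000: 164 days at 0.8% → £1,104,000 × 0.8% × 164/366 = £3,957.5082
Total = £10,964.5902

£10,964.59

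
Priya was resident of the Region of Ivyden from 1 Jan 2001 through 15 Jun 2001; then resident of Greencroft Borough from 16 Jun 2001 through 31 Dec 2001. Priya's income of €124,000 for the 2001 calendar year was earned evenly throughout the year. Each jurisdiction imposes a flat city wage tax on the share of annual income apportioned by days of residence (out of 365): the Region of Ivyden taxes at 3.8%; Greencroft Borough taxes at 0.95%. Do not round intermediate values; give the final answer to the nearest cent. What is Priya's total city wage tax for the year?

The Region of Ivyden, 1 Jan – 15 Jun 2001: 166 days → €124,000 × 3.8% × 166/365 = €2,142.9918
Greencroft Borough, 16 Jun – 31 Dec 2001: 199 days → €124,000 × 0.95% × 199/365 = €642.2521
Total = €2,785.2438

€2,785.24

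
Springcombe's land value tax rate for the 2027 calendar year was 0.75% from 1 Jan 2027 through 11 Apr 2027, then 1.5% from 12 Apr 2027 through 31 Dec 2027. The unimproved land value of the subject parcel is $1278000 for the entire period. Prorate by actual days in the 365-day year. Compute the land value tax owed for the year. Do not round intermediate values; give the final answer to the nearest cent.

1 Jan – 11 Apr 2027: 101 days at 0.75% → $1278000 × 0.75% × 101/365 = $2652.2877
12 Apr – 31 Dec 2027: 264 days at 1.5% → $1278000 × 1.5% × 264/365 = $13865.4247
Total = $16517.7123

$16517.71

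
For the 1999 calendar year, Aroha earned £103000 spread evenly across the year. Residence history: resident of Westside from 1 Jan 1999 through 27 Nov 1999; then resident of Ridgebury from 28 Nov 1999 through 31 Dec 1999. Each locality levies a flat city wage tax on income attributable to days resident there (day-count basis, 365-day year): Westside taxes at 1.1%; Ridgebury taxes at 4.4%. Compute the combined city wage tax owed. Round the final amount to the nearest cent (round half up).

£1449.62

Westside, 1 Jan – 27 Nov 1999: 331 days → £103000 × 1.1% × 331/365 = £1027.4603
Ridgebury, 28 Nov – 31 Dec 1999: 34 days → £103000 × 4.4% × 34/365 = £422.1589
Total = £1449.6192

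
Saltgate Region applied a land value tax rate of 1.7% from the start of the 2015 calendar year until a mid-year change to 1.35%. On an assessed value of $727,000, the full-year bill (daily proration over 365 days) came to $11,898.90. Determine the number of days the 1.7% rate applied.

299 days

Let d = days at the first rate; then 365 − d days at the second rate.
$727,000 × [1.7%·d + 1.35%·(365−d)] / 365 = $11,898.90
Solving gives d = 299, so the new rate took effect on October 27, 2015.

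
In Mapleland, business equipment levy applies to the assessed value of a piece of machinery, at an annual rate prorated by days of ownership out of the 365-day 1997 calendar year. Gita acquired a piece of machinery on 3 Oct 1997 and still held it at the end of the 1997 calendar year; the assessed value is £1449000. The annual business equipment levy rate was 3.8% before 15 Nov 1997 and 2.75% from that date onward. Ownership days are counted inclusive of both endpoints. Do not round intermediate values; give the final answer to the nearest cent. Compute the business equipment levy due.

3 Oct – 14 Nov 1997: 43 days at 3.8% → £1449000 × 3.8% × 43/365 = £6486.7562
15 Nov – 31 Dec 1997: 47 days at 2.75% → £1449000 × 2.75% × 47/365 = £5131.0479
Total = £11617.8041

£11617.80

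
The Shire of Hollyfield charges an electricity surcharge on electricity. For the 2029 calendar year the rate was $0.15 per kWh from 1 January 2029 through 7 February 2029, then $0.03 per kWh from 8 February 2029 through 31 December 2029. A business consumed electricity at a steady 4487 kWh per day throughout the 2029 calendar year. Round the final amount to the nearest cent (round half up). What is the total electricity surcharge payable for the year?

$69,593.37

1 January – 7 February 2029: 38 days × 4487 kWh/day = 170,506 kWh at $0.15/kWh → $25,575.90
8 February – 31 December 2029: 327 days × 4487 kWh/day = 1,467,249 kWh at $0.03/kWh → $44,017.47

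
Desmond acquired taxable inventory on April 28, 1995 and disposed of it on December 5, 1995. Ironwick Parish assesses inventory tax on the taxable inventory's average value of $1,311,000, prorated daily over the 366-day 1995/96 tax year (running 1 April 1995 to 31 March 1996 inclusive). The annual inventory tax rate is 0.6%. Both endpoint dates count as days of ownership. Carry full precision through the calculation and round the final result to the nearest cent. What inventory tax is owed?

$4,771.18

Days held (April 28 – December 5, 1995): 222 out of 366
Tax = $1,311,000 × 0.6% × 222/366 = $4,771.1803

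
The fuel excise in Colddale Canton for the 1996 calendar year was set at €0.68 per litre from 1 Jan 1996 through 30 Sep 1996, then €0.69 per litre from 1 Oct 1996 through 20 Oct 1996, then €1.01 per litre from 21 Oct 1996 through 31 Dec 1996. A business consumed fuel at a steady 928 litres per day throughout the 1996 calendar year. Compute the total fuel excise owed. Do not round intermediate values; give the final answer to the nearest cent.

1 Jan – 30 Sep 1996: 274 days × 928 litres/day = 254,272 litres at €0.68/litre → €172,904.96
1 Oct – 20 Oct 1996: 20 days × 928 litres/day = 18,560 litres at €0.69/litre → €12,806.40
21 Oct – 31 Dec 1996: 72 days × 928 litres/day = 66,816 litres at €1.01/litre → €67,484.16

€253,195.52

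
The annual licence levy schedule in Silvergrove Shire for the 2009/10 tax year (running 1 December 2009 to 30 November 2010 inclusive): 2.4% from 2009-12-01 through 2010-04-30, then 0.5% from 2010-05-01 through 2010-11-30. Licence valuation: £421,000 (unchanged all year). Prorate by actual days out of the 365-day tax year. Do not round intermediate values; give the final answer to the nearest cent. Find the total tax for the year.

2009-12-01 to 2010-04-30: 151 days at 2.4% → £421,000 × 2.4% × 151/365 = £4,180.0110
2010-05-01 to 2010-11-30: 214 days at 0.5% → £421,000 × 0.5% × 214/365 = £1,234.1644
Total = £5,414.1753

£5,414.18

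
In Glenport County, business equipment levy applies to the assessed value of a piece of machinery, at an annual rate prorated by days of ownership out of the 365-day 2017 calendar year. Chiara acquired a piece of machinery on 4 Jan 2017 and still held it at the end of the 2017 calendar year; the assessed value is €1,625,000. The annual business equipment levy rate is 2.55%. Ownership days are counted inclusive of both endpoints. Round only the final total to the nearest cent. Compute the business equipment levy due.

Days held (4 Jan – 31 Dec 2017): 362 out of 365
Tax = €1,625,000 × 2.55% × 362/365 = €41,096.9178

€41,096.92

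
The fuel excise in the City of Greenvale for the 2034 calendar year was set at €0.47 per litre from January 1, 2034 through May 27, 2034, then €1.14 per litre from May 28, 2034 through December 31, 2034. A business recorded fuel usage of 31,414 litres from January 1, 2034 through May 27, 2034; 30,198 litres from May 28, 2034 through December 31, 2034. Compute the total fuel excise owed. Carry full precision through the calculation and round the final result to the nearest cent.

€49,190.30

January 1 – May 27, 2034: 31,414 litres at €0.47/litre → €14,764.58
May 28 – December 31, 2034: 30,198 litres at €1.14/litre → €34,425.72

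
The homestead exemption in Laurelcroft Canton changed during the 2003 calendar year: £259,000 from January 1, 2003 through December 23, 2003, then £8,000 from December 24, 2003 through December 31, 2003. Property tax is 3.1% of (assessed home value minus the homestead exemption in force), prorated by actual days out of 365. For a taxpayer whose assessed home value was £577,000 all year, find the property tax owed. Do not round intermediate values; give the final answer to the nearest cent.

January 1 – December 23, 2003: 357 days, exemption £259,000 → (£577,000 − £259,000) × 3.1% × 357/365 = £9,641.9342
December 24 – December 31, 2003: 8 days, exemption £8,000 → (£577,000 − £8,000) × 3.1% × 8/365 = £386.6082
Total = £10,028.5425

£10,028.54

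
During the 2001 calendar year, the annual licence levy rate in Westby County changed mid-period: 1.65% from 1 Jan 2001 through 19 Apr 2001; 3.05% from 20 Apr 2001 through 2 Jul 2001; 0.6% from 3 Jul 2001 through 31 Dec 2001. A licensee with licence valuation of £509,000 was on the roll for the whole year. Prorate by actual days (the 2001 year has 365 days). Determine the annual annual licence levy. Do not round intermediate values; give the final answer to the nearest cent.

1 Jan – 19 Apr 2001: 109 days at 1.65% → £509,000 × 1.65% × 109/365 = £2,508.0452
20 Apr – 2 Jul 2001: 74 days at 3.05% → £509,000 × 3.05% × 74/365 = £3,147.4329
3 Jul – 31 Dec 2001: 182 days at 0.6% → £509,000 × 0.6% × 182/365 = £1,522.8164
Total = £7,178.2945

£7,178.29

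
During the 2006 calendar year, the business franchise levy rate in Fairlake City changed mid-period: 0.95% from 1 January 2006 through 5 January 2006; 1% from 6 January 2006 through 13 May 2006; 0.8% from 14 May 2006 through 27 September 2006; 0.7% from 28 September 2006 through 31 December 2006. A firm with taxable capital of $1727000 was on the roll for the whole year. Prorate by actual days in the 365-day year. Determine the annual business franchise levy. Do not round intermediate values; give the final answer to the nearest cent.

$14613.26

1 January – 5 January 2006: 5 days at 0.95% → $1727000 × 0.95% × 5/365 = $224.7466
6 January – 13 May 2006: 128 days at 1% → $1727000 × 1% × 128/365 = $6056.3288
14 May – 27 September 2006: 137 days at 0.8% → $1727000 × 0.8% × 137/365 = $5185.7315
28 September – 31 December 2006: 95 days at 0.7% → $1727000 × 0.7% × 95/365 = $3146.4521
Total = $14613.2589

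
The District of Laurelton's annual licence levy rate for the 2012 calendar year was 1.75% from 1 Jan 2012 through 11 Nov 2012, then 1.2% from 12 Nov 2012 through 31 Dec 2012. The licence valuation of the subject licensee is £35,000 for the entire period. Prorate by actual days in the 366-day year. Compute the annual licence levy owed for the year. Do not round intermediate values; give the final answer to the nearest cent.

1 Jan – 11 Nov 2012: 316 days at 1.75% → £35,000 × 1.75% × 316/366 = £528.8251
12 Nov – 31 Dec 2012: 50 days at 1.2% → £35,000 × 1.2% × 50/366 = £57.3770
Total = £586.2022

£586.20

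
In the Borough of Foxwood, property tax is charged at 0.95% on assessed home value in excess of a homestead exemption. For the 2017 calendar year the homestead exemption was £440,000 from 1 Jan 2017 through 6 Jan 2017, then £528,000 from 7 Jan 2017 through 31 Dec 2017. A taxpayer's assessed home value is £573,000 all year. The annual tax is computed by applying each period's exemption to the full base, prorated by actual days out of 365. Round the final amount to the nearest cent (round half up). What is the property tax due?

£441.24

1 Jan – 6 Jan 2017: 6 days, exemption £440,000 → (£573,000 − £440,000) × 0.95% × 6/365 = £20.7699
7 Jan – 31 Dec 2017: 359 days, exemption £528,000 → (£573,000 − £528,000) × 0.95% × 359/365 = £420.4726
Total = £441.2425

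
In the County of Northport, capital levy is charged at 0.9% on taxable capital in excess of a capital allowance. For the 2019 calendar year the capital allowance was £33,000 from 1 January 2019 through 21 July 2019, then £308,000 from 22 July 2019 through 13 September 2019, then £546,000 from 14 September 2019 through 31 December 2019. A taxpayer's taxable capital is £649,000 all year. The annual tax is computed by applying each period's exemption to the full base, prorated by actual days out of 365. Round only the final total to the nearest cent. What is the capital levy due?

1 January – 21 July 2019: 202 days, exemption £33,000 → (£649,000 − £33,000) × 0.9% × 202/365 = £3,068.1863
22 July – 13 September 2019: 54 days, exemption £308,000 → (£649,000 − £308,000) × 0.9% × 54/365 = £454.0438
14 September – 31 December 2019: 109 days, exemption £546,000 → (£649,000 − £546,000) × 0.9% × 109/365 = £276.8301
Total = £3,799.0603

£3,799.06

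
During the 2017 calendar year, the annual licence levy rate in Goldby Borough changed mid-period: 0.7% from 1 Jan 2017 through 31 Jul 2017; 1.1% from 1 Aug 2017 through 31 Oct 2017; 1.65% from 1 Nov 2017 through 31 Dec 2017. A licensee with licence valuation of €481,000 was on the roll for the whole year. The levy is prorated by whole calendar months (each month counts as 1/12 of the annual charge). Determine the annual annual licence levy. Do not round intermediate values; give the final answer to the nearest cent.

1 Jan – 31 Jul 2017: 7 months at 0.7% → €481,000 × 0.7% × 7/12 = €1,964.0833
1 Aug – 31 Oct 2017: 3 months at 1.1% → €481,000 × 1.1% × 3/12 = €1,322.7500
1 Nov – 31 Dec 2017: 2 months at 1.65% → €481,000 × 1.65% × 2/12 = €1,322.7500
Total = €4,609.5833

€4,609.58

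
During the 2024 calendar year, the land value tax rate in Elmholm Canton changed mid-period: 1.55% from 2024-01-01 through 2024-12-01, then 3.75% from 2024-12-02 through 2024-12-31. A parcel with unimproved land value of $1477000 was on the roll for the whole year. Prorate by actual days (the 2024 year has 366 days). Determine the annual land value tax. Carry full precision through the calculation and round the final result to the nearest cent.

$25556.94

2024-01-01 to 2024-12-01: 336 days at 1.55% → $1477000 × 1.55% × 336/366 = $21016.9836
2024-12-02 to 2024-12-31: 30 days at 3.75% → $1477000 × 3.75% × 30/366 = $4539.9590
Total = $25556.9426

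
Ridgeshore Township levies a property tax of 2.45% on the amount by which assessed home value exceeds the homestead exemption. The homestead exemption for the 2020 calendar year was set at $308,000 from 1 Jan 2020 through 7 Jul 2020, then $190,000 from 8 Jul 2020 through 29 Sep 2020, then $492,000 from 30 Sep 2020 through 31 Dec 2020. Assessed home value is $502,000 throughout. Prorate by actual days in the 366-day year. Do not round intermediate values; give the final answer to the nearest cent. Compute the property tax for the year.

1 Jan – 7 Jul 2020: 189 days, exemption $308,000 → ($502,000 − $308,000) × 2.45% × 189/366 = $2,454.4180
8 Jul – 29 Sep 2020: 84 days, exemption $190,000 → ($502,000 − $190,000) × 2.45% × 84/366 = $1,754.3607
30 Sep – 31 Dec 2020: 93 days, exemption $492,000 → ($502,000 − $492,000) × 2.45% × 93/366 = $62.2541
Total = $4,271.0328

$4,271.03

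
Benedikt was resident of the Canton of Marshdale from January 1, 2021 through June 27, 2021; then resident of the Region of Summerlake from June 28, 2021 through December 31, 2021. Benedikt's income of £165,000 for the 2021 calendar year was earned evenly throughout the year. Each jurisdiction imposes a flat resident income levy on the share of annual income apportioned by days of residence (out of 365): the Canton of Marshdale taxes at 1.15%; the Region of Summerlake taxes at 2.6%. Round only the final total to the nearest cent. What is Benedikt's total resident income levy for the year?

The Canton of Marshdale, January 1 – June 27, 2021: 178 days → £165,000 × 1.15% × 178/365 = £925.3562
The Region of Summerlake, June 28 – December 31, 2021: 187 days → £165,000 × 2.6% × 187/365 = £2,197.8904
Total = £3,123.2466

£3,123.25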